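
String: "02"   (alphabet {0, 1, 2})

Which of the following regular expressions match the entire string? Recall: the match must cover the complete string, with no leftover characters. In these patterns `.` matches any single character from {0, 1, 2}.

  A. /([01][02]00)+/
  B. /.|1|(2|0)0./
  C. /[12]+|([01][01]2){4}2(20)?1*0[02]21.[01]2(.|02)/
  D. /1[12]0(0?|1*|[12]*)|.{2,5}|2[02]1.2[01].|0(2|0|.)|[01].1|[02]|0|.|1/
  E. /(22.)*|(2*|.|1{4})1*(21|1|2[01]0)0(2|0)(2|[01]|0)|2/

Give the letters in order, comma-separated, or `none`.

A → no match — must end with "00"
B → no match
C → no match
D → match
E → no match

D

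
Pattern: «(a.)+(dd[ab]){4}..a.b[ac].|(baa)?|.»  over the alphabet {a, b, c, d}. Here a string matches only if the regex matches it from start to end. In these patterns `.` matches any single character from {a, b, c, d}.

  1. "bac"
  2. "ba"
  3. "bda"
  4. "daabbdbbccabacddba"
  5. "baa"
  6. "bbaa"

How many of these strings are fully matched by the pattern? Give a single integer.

1

1 → no match
2 → no match
3 → no match
4 → no match
5 → match
6 → no match
Total matched: 1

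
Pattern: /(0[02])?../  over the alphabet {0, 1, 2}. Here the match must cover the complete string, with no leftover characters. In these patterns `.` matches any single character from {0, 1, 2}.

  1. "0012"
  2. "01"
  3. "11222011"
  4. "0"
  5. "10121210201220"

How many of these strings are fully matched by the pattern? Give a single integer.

2

1 → match
2 → match
3 → no match
4 → no match
5 → no match
Total matched: 2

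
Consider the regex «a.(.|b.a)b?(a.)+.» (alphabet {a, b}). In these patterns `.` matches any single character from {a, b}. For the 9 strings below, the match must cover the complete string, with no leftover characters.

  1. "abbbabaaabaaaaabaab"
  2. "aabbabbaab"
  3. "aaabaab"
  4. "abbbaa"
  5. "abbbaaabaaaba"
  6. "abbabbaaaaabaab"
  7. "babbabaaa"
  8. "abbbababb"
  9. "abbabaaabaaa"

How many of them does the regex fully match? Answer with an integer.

1 → match
2 → no match
3 → match
4 → no match
5 → match
6 → no match
7 → no match — must start with "a"
8 → match
9 → match
Total matched: 5

5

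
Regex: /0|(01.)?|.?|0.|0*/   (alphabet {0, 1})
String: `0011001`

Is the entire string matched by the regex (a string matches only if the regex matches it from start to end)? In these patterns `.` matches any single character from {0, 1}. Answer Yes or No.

No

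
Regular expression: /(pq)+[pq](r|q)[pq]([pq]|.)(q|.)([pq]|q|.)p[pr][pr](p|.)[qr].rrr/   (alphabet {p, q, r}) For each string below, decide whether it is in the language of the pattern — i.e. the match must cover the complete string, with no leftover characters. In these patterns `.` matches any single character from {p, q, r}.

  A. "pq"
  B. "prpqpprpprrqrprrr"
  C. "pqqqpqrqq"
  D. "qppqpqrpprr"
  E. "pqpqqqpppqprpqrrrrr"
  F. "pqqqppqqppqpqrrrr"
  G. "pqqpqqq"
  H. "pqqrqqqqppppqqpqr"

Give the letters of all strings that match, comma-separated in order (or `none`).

A → no match — must end with "rrr"
B → no match — must start with "pq"
C → no match — must end with "rrr"
D → no match — must start with "pq"
E → match
F → no match
G → no match — must end with "rrr"
H → no match — must end with "rrr"

E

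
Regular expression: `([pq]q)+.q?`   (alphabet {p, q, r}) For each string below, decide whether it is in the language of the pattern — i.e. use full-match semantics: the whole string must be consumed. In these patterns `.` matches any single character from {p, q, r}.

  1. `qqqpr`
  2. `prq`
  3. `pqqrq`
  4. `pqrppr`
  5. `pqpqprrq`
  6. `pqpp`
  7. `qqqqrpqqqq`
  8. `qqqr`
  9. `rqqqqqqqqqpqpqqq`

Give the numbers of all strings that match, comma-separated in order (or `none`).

none

1 → no match
2 → no match
3 → no match
4 → no match
5 → no match
6 → no match
7 → no match
8 → no match
9 → no match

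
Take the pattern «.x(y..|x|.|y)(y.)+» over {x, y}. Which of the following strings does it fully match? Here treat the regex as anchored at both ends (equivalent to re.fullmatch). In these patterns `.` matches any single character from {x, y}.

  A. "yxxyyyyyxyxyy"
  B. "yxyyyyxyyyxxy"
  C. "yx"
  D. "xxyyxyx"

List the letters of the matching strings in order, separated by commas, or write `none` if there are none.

A → match
B → no match
C → no match
D → match

A, D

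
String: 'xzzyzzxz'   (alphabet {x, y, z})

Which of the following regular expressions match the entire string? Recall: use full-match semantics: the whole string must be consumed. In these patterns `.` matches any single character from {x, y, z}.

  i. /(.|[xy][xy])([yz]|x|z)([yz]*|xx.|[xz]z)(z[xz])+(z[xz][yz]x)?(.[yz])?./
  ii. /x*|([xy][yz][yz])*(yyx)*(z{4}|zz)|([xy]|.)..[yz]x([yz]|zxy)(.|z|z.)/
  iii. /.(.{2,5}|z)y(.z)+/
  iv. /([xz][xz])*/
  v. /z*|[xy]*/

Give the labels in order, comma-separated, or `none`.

i → match
ii → no match
iii → match
iv → no match
v → no match

i, iii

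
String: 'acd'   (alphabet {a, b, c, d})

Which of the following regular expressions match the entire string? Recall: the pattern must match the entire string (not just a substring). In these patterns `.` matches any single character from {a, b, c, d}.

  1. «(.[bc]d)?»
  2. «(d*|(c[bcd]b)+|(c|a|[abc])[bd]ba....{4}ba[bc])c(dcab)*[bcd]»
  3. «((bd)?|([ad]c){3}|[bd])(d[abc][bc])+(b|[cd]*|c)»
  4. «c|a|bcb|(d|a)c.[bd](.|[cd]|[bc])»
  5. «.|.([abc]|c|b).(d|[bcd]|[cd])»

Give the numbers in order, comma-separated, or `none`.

1

1 → match
2 → no match
3 → no match
4 → no match
5 → no match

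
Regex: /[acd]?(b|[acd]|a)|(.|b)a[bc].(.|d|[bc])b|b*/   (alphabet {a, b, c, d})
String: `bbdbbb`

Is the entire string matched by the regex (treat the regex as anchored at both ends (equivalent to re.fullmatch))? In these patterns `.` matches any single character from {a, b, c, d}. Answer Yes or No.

No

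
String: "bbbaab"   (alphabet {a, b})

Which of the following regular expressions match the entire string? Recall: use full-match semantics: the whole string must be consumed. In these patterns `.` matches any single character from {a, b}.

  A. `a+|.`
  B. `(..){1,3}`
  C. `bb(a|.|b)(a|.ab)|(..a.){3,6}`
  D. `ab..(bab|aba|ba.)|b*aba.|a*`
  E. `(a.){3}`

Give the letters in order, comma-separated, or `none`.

A → no match
B → match
C → match
D → no match
E → no match — must start with "a"

B, C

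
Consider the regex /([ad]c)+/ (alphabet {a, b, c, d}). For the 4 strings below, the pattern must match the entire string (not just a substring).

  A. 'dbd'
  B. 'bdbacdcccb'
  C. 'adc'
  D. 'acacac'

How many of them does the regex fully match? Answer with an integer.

1

A. 'dbd' → no match — must end with 'c'
B. 'bdbacdcccb' → no match — must end with 'c'
C. 'adc' → no match
D. 'acacac' → match
Total matched: 1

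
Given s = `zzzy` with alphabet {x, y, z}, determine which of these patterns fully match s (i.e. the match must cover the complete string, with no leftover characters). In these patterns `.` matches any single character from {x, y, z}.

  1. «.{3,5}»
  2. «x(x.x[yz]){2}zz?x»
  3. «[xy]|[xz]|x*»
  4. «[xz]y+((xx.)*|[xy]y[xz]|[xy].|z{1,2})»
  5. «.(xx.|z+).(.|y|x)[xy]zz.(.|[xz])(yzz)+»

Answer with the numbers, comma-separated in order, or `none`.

1

1 → match
2 → no match — must start with `xx`
3 → no match
4 → no match
5 → no match — must end with `yzz`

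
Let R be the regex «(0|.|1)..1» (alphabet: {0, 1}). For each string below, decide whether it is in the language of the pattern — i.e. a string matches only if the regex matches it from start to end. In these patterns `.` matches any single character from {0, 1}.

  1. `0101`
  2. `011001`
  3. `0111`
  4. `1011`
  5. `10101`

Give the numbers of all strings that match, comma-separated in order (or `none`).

1, 3, 4

1 → match
2 → no match
3 → match
4 → match
5 → no match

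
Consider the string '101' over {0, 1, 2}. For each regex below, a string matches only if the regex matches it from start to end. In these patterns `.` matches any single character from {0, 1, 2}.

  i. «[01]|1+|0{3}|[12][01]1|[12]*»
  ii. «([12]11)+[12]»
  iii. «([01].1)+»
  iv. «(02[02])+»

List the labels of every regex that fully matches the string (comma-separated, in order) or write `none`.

i → match
ii → no match
iii → match
iv → no match — must start with '02'

i, iii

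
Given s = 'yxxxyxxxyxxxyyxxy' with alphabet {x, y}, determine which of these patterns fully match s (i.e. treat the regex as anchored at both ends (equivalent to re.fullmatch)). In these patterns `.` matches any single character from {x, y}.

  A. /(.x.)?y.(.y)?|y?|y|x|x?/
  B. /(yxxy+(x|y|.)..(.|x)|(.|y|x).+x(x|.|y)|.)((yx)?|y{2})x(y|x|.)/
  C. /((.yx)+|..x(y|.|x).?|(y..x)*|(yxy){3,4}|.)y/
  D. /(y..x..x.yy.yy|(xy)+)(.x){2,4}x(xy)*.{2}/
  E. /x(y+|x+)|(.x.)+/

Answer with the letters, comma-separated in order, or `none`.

A → no match
B → match
C → match
D → no match
E → no match

B, C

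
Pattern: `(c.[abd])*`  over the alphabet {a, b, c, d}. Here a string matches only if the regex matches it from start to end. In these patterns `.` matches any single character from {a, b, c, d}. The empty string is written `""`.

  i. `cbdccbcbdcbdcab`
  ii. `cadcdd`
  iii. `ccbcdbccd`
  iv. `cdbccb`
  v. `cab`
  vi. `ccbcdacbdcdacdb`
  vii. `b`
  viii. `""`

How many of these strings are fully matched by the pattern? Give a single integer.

i → match
ii → match
iii → match
iv → match
v → match
vi → match
vii → no match
viii → match
Total matched: 7

7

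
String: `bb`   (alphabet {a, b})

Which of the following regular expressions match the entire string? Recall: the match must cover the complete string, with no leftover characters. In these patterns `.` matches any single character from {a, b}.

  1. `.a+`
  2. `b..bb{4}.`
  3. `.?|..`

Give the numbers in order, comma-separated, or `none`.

1 → no match — must end with `a`
2 → no match
3 → match

3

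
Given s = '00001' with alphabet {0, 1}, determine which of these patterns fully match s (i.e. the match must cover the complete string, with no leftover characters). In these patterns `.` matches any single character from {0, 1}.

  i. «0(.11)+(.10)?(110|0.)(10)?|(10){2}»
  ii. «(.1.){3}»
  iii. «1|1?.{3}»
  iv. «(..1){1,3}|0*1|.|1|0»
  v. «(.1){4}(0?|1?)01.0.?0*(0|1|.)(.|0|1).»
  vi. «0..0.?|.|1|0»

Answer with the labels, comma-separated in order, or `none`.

i → no match
ii → no match
iii → no match
iv → match
v → no match
vi → match

iv, vi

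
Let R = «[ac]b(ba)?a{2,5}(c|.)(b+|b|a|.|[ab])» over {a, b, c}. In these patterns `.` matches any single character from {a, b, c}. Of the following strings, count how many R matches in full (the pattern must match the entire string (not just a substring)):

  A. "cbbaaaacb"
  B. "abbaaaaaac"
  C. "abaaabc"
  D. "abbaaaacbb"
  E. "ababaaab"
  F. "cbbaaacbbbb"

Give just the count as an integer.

A → match
B → match
C → match
D → match
E → no match
F → match
Total matched: 5

5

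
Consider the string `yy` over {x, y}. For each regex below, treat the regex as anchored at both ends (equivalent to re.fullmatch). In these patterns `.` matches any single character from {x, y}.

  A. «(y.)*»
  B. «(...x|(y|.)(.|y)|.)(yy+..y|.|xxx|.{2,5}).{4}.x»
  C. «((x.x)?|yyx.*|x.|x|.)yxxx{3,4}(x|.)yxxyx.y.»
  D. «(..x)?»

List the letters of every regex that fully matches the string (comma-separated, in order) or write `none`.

A

A → match
B → no match — must end with `x`
C → no match
D → no match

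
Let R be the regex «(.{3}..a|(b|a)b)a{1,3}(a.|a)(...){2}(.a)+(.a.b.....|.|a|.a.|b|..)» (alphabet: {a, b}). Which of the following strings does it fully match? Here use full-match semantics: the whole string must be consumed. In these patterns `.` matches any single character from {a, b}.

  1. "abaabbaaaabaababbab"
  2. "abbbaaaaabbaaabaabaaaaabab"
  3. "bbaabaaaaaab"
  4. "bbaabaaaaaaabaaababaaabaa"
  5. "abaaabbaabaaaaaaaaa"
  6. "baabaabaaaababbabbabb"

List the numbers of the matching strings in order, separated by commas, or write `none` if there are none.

2, 4, 5

1 → no match
2 → match
3 → no match
4 → match
5 → match
6 → no match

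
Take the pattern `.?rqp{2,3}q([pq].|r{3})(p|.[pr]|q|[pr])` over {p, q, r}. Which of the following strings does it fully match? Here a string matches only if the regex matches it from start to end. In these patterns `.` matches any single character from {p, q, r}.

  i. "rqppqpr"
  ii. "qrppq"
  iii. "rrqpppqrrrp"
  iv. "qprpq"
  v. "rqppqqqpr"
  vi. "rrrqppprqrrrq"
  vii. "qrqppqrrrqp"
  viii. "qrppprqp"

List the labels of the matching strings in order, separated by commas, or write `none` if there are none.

i → no match
ii → no match
iii → match
iv → no match
v → match
vi → no match
vii → match
viii → no match

iii, v, vii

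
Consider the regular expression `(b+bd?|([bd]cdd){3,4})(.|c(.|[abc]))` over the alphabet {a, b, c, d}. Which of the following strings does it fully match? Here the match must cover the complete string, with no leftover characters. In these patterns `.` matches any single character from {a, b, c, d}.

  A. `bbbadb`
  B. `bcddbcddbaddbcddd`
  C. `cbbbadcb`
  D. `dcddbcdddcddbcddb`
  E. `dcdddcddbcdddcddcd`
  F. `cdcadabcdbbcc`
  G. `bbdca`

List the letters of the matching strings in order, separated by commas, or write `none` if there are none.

A → no match
B → no match
C → no match
D → match
E → match
F → no match
G → match

D, E, G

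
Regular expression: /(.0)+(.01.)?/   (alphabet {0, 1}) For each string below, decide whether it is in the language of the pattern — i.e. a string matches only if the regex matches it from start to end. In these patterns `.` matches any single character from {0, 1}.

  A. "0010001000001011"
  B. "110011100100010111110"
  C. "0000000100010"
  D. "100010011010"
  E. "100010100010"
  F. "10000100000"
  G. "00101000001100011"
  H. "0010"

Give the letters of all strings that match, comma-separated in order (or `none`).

A → match
B → no match
C → no match
D. "100010011010" → no match
E. "100010100010" → match
F. "10000100000" → no match
G → no match
H. "0010" → match

A, E, H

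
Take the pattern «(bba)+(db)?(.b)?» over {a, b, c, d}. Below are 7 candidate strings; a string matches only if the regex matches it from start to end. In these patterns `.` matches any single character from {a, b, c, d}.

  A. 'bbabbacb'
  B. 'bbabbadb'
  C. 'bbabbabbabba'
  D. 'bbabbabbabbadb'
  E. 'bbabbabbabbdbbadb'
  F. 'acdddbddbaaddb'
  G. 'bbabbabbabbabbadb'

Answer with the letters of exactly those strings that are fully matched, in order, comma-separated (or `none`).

A. 'bbabbacb' → match
B. 'bbabbadb' → match
C. 'bbabbabbabba' → match
D → match
E → no match
F → no match — must start with 'bba'
G → match

A, B, C, D, G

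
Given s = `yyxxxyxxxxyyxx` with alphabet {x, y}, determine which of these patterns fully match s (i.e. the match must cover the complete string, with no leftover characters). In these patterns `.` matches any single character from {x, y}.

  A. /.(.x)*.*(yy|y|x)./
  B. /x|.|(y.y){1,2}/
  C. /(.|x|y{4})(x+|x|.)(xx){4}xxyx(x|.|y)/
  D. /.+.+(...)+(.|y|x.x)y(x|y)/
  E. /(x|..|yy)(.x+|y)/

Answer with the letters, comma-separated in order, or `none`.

A → match
B → no match
C → no match
D → no match
E → no match

A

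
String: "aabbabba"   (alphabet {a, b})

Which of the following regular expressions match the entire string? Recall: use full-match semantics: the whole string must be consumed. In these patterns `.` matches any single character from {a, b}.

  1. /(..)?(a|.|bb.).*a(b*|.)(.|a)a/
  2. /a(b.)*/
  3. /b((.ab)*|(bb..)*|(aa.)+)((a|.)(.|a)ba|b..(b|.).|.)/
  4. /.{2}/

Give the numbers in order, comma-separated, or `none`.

1 → match
2 → no match
3 → no match — must start with "b"
4 → no match

1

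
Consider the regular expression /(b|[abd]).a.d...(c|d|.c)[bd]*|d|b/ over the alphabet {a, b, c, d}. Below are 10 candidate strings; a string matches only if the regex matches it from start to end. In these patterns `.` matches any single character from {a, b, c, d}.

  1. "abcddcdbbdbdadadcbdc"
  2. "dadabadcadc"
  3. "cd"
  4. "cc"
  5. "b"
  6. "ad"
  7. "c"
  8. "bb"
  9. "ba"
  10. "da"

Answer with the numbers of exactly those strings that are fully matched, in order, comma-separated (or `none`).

5

1 → no match
2 → no match
3 → no match
4 → no match
5 → match
6 → no match
7 → no match
8 → no match
9 → no match
10 → no match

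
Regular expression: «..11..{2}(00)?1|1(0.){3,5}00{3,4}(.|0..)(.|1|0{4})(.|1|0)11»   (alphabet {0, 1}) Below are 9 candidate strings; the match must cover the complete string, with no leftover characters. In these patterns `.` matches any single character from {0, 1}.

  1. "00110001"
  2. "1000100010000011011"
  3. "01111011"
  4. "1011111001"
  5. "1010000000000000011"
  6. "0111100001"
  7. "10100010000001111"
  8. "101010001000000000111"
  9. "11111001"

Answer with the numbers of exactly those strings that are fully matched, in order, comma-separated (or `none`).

1 → match
2 → match
3 → match
4 → match
5 → match
6 → match
7 → match
8 → match
9 → match

1, 2, 3, 4, 5, 6, 7, 8, 9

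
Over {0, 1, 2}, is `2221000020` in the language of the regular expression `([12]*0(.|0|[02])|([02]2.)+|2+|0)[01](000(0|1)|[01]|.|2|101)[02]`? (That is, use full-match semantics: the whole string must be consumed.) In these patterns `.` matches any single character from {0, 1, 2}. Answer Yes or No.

No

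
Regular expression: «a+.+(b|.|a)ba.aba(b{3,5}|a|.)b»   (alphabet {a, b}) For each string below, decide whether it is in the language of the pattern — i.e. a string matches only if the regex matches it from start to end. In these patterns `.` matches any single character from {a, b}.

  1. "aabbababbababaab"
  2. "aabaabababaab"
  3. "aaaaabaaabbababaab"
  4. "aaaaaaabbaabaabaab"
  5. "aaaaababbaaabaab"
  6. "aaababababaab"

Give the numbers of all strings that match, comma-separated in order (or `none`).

1 → match
2 → match
3 → match
4 → no match
5 → match
6 → match

1, 2, 3, 5, 6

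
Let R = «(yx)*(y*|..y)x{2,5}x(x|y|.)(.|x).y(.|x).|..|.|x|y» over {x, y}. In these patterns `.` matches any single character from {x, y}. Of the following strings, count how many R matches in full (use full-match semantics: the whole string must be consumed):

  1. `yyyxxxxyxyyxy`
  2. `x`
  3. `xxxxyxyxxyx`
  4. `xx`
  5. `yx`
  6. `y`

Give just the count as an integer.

5

1 → match
2. `x` → match
3. `xxxxyxyxxyx` → no match
4. `xx` → match
5. `yx` → match
6. `y` → match
Total matched: 5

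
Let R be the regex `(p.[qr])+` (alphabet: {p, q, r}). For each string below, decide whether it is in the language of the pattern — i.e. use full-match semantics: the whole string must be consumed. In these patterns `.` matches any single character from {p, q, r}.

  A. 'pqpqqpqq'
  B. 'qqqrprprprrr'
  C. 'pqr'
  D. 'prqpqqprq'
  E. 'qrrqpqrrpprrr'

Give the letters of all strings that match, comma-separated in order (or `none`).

A → no match
B → no match — must start with 'p'
C → match
D → match
E → no match — must start with 'p'

C, D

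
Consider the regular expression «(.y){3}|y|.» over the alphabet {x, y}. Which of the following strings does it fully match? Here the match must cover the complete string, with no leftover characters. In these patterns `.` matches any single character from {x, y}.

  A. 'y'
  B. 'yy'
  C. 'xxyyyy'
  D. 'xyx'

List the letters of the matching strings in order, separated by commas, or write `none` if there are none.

A → match
B → no match
C → no match
D → no match

A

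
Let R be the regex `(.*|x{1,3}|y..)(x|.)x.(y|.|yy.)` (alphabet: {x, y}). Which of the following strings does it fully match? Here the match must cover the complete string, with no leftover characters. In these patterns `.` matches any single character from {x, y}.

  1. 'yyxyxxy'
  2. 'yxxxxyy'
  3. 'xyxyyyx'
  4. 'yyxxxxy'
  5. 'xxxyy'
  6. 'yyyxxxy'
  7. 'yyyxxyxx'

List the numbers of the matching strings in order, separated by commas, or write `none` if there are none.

1 → match
2 → match
3 → match
4 → match
5 → match
6 → match
7 → no match

1, 2, 3, 4, 5, 6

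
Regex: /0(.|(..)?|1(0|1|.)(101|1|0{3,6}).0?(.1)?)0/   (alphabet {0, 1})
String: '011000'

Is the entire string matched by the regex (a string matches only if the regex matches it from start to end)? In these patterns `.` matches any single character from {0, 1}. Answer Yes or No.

No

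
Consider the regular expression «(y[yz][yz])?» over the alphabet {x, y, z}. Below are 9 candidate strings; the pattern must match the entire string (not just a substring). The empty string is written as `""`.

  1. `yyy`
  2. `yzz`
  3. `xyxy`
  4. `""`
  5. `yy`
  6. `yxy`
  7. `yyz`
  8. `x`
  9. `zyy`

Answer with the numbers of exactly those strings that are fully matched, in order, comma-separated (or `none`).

1. `yyy` → match
2. `yzz` → match
3. `xyxy` → no match
4. `""` → match
5. `yy` → no match
6. `yxy` → no match
7. `yyz` → match
8. `x` → no match
9. `zyy` → no match

1, 2, 4, 7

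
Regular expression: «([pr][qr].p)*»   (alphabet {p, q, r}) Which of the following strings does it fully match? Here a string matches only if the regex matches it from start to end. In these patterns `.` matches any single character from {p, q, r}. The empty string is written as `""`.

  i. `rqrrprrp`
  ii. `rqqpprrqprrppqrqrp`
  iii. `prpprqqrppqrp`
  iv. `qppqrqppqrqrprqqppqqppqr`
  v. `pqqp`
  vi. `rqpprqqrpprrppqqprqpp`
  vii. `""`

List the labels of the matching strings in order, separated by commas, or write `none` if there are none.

i. `rqrrprrp` → no match
ii → no match
iii → no match
iv → no match
v. `pqqp` → match
vi → no match
vii. `""` → match

v, vii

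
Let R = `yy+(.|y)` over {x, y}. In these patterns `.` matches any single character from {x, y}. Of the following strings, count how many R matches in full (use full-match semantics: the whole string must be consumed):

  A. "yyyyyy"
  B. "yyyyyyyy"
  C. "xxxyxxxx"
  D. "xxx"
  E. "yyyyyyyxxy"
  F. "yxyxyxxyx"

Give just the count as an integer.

A → match
B → match
C → no match — must start with "yy"
D → no match — must start with "yy"
E → no match
F → no match — must start with "yy"
Total matched: 2

2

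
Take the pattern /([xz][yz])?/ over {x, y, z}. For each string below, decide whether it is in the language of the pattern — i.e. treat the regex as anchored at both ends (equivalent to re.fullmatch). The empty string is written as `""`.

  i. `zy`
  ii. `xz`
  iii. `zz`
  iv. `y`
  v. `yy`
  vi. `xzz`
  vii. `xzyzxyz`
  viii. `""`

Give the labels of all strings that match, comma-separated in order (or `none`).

i, ii, iii, viii

i → match
ii → match
iii → match
iv → no match
v → no match
vi → no match
vii → no match
viii → match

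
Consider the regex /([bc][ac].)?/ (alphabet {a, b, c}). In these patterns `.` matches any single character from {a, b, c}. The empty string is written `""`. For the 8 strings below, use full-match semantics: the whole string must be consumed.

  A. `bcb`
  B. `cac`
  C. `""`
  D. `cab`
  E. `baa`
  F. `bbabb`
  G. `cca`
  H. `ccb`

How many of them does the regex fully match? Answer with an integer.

7

A → match
B → match
C → match
D → match
E → match
F → no match
G → match
H → match
Total matched: 7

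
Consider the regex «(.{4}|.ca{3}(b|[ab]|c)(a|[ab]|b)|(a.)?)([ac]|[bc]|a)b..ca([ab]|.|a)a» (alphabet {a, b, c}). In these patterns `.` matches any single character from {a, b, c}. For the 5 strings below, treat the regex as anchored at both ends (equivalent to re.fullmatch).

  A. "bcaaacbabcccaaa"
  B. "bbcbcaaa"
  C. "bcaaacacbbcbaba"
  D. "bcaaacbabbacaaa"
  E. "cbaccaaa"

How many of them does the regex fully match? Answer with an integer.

4

A → match
B. "bbcbcaaa" → match
C → no match
D → match
E. "cbaccaaa" → match
Total matched: 4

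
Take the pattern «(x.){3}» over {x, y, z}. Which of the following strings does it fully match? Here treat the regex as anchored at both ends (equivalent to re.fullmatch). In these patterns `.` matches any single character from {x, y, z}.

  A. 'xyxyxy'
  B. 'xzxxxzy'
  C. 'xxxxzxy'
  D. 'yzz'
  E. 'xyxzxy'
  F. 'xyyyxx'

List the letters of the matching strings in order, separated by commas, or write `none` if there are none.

A, E

A → match
B → no match
C → no match
D → no match — must start with 'x'
E → match
F → no match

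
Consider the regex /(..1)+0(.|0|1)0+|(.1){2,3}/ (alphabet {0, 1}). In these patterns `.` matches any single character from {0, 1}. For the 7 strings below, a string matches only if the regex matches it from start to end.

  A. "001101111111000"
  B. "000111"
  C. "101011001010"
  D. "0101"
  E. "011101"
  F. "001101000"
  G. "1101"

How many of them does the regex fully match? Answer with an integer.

A → match
B → no match
C → match
D → match
E → match
F → match
G → match
Total matched: 6

6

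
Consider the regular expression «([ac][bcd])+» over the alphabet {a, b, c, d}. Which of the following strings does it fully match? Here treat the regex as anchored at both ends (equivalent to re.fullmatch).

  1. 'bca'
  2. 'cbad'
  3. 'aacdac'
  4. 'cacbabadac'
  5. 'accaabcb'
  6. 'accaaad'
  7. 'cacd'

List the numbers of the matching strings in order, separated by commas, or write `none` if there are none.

2

1 → no match
2 → match
3 → no match
4 → no match
5 → no match
6 → no match
7 → no match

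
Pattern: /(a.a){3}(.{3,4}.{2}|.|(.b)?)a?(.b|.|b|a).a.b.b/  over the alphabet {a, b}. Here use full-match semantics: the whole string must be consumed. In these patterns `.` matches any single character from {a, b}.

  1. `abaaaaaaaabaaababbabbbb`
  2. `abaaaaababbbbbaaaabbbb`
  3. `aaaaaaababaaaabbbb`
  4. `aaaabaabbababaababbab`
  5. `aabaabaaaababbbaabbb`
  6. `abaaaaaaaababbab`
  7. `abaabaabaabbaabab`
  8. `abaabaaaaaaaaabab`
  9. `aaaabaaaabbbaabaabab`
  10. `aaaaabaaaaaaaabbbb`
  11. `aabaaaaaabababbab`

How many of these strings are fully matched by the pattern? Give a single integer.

6

1 → match
2 → match
3 → match
4 → no match
5 → no match
6 → match
7 → match
8 → match
9 → no match
10 → no match
11 → no match
Total matched: 6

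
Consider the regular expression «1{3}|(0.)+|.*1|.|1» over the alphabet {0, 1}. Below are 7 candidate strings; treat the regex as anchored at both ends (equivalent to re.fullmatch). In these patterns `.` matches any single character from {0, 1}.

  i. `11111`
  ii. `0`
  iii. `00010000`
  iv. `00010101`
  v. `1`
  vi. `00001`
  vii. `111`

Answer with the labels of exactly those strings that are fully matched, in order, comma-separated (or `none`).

i → match
ii → match
iii → match
iv → match
v → match
vi → match
vii → match

i, ii, iii, iv, v, vi, vii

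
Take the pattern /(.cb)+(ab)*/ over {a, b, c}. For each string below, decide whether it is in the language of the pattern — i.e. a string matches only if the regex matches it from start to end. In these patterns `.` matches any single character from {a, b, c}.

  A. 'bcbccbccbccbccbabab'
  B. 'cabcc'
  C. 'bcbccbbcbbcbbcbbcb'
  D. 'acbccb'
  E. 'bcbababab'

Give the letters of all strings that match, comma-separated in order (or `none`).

A, C, D, E

A → match
B → no match
C → match
D → match
E → match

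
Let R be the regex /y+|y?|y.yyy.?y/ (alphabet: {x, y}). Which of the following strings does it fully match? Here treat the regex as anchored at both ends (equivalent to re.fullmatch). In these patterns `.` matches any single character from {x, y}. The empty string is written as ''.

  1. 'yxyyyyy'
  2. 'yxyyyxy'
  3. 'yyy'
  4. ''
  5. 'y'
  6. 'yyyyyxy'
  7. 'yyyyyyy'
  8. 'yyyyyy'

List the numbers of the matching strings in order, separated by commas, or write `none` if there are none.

1, 2, 3, 4, 5, 6, 7, 8

1 → match
2 → match
3 → match
4 → match
5 → match
6 → match
7 → match
8 → match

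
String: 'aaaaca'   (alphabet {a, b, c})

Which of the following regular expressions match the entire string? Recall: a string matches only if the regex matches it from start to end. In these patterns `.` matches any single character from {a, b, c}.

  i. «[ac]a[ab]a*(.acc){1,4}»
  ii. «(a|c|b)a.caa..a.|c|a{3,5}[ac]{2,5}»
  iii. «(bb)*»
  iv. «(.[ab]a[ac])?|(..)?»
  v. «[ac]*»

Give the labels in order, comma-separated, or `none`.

ii, v

i → no match — must end with 'acc'
ii → match
iii → no match
iv → no match
v → match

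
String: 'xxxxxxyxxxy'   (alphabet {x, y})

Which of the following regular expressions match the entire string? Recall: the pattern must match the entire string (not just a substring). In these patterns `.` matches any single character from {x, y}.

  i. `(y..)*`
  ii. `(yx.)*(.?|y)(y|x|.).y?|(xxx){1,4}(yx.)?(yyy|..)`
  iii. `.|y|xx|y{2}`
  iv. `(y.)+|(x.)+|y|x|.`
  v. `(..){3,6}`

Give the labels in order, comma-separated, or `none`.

ii

i → no match
ii → match
iii → no match
iv → no match
v → no match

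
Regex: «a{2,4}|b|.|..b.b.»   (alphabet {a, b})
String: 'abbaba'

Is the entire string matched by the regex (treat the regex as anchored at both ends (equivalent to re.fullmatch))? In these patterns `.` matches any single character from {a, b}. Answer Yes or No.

Yes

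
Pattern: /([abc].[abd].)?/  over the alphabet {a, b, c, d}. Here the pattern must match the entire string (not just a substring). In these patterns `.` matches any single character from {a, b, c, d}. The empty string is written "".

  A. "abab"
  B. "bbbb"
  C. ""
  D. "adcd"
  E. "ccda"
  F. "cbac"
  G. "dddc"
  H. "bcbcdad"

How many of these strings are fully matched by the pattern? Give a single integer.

5

A → match
B → match
C → match
D → no match
E → match
F → match
G → no match
H → no match
Total matched: 5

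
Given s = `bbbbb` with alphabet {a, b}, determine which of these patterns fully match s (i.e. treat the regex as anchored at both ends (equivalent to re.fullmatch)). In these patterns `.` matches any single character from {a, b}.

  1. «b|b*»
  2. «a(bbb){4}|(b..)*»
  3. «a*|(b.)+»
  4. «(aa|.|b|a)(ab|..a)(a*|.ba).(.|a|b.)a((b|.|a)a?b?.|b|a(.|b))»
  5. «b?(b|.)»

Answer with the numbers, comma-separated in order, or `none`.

1 → match
2 → no match
3 → no match
4 → no match
5 → no match

1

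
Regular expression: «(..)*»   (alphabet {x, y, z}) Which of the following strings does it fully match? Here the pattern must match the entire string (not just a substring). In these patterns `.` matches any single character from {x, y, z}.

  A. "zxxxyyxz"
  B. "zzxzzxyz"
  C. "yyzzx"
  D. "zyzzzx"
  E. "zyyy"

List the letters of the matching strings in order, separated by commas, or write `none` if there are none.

A, B, D, E

A → match
B → match
C → no match
D → match
E → match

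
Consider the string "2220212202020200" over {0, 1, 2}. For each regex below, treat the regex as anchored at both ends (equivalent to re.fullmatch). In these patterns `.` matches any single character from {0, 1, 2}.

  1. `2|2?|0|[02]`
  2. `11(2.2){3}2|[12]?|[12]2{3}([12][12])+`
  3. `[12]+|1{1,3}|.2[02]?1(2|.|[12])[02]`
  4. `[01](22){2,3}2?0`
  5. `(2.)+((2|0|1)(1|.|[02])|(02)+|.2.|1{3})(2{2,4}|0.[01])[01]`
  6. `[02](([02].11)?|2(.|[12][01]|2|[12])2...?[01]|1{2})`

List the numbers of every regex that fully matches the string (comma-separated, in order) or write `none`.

1 → no match
2 → no match
3 → no match
4 → no match
5 → match
6 → no match

5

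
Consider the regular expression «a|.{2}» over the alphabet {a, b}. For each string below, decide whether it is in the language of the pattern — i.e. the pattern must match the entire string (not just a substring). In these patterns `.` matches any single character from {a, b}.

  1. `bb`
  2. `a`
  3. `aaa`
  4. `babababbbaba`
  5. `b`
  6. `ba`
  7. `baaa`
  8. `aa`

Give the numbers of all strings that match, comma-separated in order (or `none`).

1 → match
2 → match
3 → no match
4 → no match
5 → no match
6 → match
7 → no match
8 → match

1, 2, 6, 8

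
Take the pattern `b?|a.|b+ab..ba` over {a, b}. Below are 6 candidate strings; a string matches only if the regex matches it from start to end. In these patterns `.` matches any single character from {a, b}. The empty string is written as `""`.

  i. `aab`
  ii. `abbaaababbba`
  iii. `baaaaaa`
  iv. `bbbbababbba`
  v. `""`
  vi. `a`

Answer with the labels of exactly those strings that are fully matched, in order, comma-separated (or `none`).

v

i → no match
ii → no match
iii → no match
iv → no match
v → match
vi → no match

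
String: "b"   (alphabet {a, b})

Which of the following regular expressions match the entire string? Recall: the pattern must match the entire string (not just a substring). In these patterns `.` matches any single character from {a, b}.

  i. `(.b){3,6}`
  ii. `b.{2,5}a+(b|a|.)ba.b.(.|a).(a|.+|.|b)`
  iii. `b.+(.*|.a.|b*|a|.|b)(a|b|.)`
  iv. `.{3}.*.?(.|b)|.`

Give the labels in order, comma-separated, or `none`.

iv

i → no match
ii → no match
iii → no match
iv → match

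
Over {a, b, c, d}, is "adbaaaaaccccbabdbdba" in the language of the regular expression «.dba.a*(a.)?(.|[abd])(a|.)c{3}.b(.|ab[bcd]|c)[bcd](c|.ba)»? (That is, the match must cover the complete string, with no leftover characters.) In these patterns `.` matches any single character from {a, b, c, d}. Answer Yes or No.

Yes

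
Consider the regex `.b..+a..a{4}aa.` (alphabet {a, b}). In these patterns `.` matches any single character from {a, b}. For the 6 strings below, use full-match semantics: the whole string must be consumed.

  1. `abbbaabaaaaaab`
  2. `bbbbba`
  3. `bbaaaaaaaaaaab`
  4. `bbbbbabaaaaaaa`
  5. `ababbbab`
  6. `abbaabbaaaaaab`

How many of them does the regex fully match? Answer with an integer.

1 → match
2 → no match
3 → match
4 → no match
5 → no match
6 → match
Total matched: 3

3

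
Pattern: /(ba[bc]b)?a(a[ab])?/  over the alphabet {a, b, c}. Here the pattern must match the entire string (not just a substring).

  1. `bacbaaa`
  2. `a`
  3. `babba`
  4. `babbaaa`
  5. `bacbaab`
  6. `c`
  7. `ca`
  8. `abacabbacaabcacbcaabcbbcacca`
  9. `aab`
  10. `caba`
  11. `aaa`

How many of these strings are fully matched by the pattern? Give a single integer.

1. `bacbaaa` → match
2. `a` → match
3. `babba` → match
4. `babbaaa` → match
5. `bacbaab` → match
6. `c` → no match
7. `ca` → no match
8 → no match
9. `aab` → match
10. `caba` → no match
11. `aaa` → match
Total matched: 7

7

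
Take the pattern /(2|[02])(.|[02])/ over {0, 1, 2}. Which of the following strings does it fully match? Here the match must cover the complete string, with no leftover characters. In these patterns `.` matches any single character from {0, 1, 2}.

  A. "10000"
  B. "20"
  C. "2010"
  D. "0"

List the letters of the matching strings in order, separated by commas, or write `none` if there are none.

A → no match
B → match
C → no match
D → no match

B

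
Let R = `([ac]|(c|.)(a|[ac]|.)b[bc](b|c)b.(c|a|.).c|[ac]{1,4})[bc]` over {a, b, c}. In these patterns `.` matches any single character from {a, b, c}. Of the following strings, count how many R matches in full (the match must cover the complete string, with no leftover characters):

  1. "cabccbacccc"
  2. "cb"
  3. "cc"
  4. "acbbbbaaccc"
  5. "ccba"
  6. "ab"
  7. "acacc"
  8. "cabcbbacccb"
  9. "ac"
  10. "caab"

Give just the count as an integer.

1 → match
2 → match
3 → match
4 → match
5 → no match
6 → match
7 → match
8 → match
9 → match
10 → match
Total matched: 9

9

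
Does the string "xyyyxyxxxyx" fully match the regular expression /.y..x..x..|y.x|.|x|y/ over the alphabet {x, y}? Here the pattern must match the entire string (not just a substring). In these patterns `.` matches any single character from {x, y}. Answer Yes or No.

No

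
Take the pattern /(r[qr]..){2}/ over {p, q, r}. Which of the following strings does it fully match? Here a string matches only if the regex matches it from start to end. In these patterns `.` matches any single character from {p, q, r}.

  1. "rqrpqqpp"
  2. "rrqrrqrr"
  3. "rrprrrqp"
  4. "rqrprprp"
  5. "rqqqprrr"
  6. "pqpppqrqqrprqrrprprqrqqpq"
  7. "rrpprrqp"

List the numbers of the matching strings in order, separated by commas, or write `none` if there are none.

1 → no match
2 → match
3 → match
4 → no match
5 → no match
6 → no match — must start with "r"
7 → match

2, 3, 7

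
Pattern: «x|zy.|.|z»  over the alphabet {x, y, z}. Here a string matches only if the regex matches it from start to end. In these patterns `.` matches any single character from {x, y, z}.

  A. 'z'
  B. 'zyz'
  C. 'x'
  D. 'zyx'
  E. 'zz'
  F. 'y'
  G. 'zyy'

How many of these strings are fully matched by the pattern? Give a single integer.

A → match
B → match
C → match
D → match
E → no match
F → match
G → match
Total matched: 6

6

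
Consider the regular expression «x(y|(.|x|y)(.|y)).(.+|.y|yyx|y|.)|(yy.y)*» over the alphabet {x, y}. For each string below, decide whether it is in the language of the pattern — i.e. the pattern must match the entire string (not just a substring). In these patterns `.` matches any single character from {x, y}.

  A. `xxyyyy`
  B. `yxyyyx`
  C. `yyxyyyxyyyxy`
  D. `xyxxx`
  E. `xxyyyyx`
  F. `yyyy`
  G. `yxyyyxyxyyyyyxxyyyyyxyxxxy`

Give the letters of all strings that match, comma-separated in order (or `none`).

A. `xxyyyy` → match
B. `yxyyyx` → no match
C. `yyxyyyxyyyxy` → match
D. `xyxxx` → match
E. `xxyyyyx` → match
F. `yyyy` → match
G → no match

A, C, D, E, F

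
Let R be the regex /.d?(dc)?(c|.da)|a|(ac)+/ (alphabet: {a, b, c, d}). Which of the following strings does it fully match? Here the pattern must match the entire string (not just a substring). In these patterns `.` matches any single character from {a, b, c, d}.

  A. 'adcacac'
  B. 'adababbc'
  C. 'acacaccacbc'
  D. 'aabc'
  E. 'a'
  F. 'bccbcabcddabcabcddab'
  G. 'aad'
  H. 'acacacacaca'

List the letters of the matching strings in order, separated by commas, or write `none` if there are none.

E

A. 'adcacac' → no match
B. 'adababbc' → no match
C. 'acacaccacbc' → no match
D. 'aabc' → no match
E. 'a' → match
F → no match
G. 'aad' → no match
H. 'acacacacaca' → no match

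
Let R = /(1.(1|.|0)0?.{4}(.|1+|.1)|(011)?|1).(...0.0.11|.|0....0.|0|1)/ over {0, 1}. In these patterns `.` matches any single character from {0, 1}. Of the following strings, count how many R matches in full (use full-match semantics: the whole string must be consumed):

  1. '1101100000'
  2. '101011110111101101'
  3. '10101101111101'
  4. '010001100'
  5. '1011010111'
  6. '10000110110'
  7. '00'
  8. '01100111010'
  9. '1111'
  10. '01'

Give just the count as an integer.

6

1 → match
2 → no match
3 → match
4 → no match
5 → match
6 → match
7 → match
8 → no match
9 → no match
10 → match
Total matched: 6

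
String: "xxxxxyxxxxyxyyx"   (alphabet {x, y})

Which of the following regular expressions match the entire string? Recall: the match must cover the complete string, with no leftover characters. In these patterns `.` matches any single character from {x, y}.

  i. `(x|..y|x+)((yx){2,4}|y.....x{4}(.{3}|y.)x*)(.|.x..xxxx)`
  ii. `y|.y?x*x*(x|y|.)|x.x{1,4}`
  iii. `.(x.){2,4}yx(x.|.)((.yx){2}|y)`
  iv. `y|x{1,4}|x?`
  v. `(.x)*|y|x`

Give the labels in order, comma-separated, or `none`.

i → no match
ii → no match
iii → match
iv → no match
v → no match

iii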